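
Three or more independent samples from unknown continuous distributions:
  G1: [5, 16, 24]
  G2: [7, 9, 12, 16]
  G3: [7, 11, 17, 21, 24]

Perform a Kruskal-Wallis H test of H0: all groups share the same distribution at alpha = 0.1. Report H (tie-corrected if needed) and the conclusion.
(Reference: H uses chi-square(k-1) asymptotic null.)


Step 1: Combine all N = 12 observations and assign midranks.
sorted (value, group, rank): (5,G1,1), (7,G2,2.5), (7,G3,2.5), (9,G2,4), (11,G3,5), (12,G2,6), (16,G1,7.5), (16,G2,7.5), (17,G3,9), (21,G3,10), (24,G1,11.5), (24,G3,11.5)
Step 2: Sum ranks within each group.
R_1 = 20 (n_1 = 3)
R_2 = 20 (n_2 = 4)
R_3 = 38 (n_3 = 5)
Step 3: H = 12/(N(N+1)) * sum(R_i^2/n_i) - 3(N+1)
     = 12/(12*13) * (20^2/3 + 20^2/4 + 38^2/5) - 3*13
     = 0.076923 * 522.133 - 39
     = 1.164103.
Step 4: Ties present; correction factor C = 1 - 18/(12^3 - 12) = 0.989510. Corrected H = 1.164103 / 0.989510 = 1.176443.
Step 5: Under H0, H ~ chi^2(2); p-value = 0.555314.
Step 6: alpha = 0.1. fail to reject H0.

H = 1.1764, df = 2, p = 0.555314, fail to reject H0.


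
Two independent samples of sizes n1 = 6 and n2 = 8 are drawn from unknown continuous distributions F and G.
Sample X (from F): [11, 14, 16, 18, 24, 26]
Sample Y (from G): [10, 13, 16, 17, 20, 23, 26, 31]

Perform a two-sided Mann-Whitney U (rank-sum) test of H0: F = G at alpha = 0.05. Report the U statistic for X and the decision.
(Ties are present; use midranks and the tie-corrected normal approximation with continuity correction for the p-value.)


Step 1: Combine and sort all 14 observations; assign midranks.
sorted (value, group): (10,Y), (11,X), (13,Y), (14,X), (16,X), (16,Y), (17,Y), (18,X), (20,Y), (23,Y), (24,X), (26,X), (26,Y), (31,Y)
ranks: 10->1, 11->2, 13->3, 14->4, 16->5.5, 16->5.5, 17->7, 18->8, 20->9, 23->10, 24->11, 26->12.5, 26->12.5, 31->14
Step 2: Rank sum for X: R1 = 2 + 4 + 5.5 + 8 + 11 + 12.5 = 43.
Step 3: U_X = R1 - n1(n1+1)/2 = 43 - 6*7/2 = 43 - 21 = 22.
       U_Y = n1*n2 - U_X = 48 - 22 = 26.
Step 4: Ties are present, so use the tie-corrected normal approximation (with continuity correction) for the p-value.
Step 5: p-value = 0.846116; compare to alpha = 0.05. fail to reject H0.

U_X = 22, p = 0.846116, fail to reject H0 at alpha = 0.05.


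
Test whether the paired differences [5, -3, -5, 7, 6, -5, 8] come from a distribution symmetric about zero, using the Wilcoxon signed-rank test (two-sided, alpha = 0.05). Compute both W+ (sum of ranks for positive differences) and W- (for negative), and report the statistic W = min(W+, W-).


Step 1: Drop any zero differences (none here) and take |d_i|.
|d| = [5, 3, 5, 7, 6, 5, 8]
Step 2: Midrank |d_i| (ties get averaged ranks).
ranks: |5|->3, |3|->1, |5|->3, |7|->6, |6|->5, |5|->3, |8|->7
Step 3: Attach original signs; sum ranks with positive sign and with negative sign.
W+ = 3 + 6 + 5 + 7 = 21
W- = 1 + 3 + 3 = 7
(Check: W+ + W- = 28 should equal n(n+1)/2 = 28.)
Step 4: Test statistic W = min(W+, W-) = 7.
Step 5: Ties in |d|, so use the tie-corrected normal approximation.
        E[W] = n(n+1)/4 = 7*8/4 = 14.
        Tie groups: |d|=5 (t=3); sum(t^3 - t) = 24.
        Var[W] = n(n+1)(2n+1)/24 - sum(t^3-t)/48 = 840/24 - 24/48 = 34.5.
        z = (W - E[W]) / sqrt(Var[W]) = (7 - 14) / 5.8737 = -1.1918.
        Two-sided p = 2*Phi(z) = 0.233356.
Step 6: alpha = 0.05. fail to reject H0.

W+ = 21, W- = 7, W = min = 7, p = 0.233356, fail to reject H0.


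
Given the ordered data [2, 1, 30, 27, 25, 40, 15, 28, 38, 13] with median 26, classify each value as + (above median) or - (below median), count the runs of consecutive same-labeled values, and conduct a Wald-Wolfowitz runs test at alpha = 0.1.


Step 1: Compute median = 26; label A = above, B = below.
Labels in order: BBAABABAAB  (n_A = 5, n_B = 5)
Step 2: Count runs R = 7.
Step 3: Under H0 (random ordering), E[R] = 2*n_A*n_B/(n_A+n_B) + 1 = 2*5*5/10 + 1 = 6.0000.
        Var[R] = 2*n_A*n_B*(2*n_A*n_B - n_A - n_B) / ((n_A+n_B)^2 * (n_A+n_B-1)) = 2000/900 = 2.2222.
        SD[R] = 1.4907.
Step 4: Continuity-corrected z = (R - 0.5 - E[R]) / SD[R] = (7 - 0.5 - 6.0000) / 1.4907 = 0.3354.
Step 5: Two-sided p-value via normal approximation = 2*(1 - Phi(|z|)) = 0.737316.
Step 6: alpha = 0.1. fail to reject H0.

R = 7, z = 0.3354, p = 0.737316, fail to reject H0.


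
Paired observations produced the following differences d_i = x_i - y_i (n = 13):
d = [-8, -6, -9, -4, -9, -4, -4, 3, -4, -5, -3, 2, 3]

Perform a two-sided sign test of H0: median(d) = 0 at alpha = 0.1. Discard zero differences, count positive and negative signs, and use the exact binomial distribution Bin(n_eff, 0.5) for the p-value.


Step 1: Discard zero differences. Original n = 13; n_eff = number of nonzero differences = 13.
Nonzero differences (with sign): -8, -6, -9, -4, -9, -4, -4, +3, -4, -5, -3, +2, +3
Step 2: Count signs: positive = 3, negative = 10.
Step 3: Under H0: P(positive) = 0.5, so the number of positives S ~ Bin(13, 0.5).
Step 4: Two-sided exact p-value = sum of Bin(13,0.5) probabilities at or below the observed probability = 0.092285.
Step 5: alpha = 0.1. reject H0.

n_eff = 13, pos = 3, neg = 10, p = 0.092285, reject H0.


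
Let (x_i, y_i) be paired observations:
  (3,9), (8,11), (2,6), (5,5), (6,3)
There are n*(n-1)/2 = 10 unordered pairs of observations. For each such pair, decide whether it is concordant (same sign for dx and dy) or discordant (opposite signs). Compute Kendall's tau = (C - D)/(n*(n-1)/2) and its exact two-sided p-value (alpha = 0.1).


Step 1: Enumerate the 10 unordered pairs (i,j) with i<j and classify each by sign(x_j-x_i) * sign(y_j-y_i).
  (1,2):dx=+5,dy=+2->C; (1,3):dx=-1,dy=-3->C; (1,4):dx=+2,dy=-4->D; (1,5):dx=+3,dy=-6->D
  (2,3):dx=-6,dy=-5->C; (2,4):dx=-3,dy=-6->C; (2,5):dx=-2,dy=-8->C; (3,4):dx=+3,dy=-1->D
  (3,5):dx=+4,dy=-3->D; (4,5):dx=+1,dy=-2->D
Step 2: C = 5, D = 5, total pairs = 10.
Step 3: tau = (C - D)/(n(n-1)/2) = (5 - 5)/10 = 0.000000.
Step 4: Exact two-sided p-value (enumerate n! = 120 permutations of y under H0): p = 1.000000.
Step 5: alpha = 0.1. fail to reject H0.

tau_b = 0.0000 (C=5, D=5), p = 1.000000, fail to reject H0.


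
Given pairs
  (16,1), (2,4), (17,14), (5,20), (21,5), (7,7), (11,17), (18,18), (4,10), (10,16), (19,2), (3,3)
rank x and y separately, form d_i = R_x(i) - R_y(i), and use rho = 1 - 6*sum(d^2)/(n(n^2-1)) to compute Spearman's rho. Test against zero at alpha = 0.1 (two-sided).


Step 1: Rank x and y separately (midranks; no ties here).
rank(x): 16->8, 2->1, 17->9, 5->4, 21->12, 7->5, 11->7, 18->10, 4->3, 10->6, 19->11, 3->2
rank(y): 1->1, 4->4, 14->8, 20->12, 5->5, 7->6, 17->10, 18->11, 10->7, 16->9, 2->2, 3->3
Step 2: d_i = R_x(i) - R_y(i); compute d_i^2.
  (8-1)^2=49, (1-4)^2=9, (9-8)^2=1, (4-12)^2=64, (12-5)^2=49, (5-6)^2=1, (7-10)^2=9, (10-11)^2=1, (3-7)^2=16, (6-9)^2=9, (11-2)^2=81, (2-3)^2=1
sum(d^2) = 290.
Step 3: rho = 1 - 6*290 / (12*(12^2 - 1)) = 1 - 1740/1716 = -0.013986.
Step 4: Under H0, t = rho * sqrt((n-2)/(1-rho^2)) = -0.0442 ~ t(10).
Step 5: Two-sided p-value from the t-distribution with 10 df = 0.965590.
Step 6: alpha = 0.1. fail to reject H0.

rho = -0.0140, p = 0.965590, fail to reject H0 at alpha = 0.1.


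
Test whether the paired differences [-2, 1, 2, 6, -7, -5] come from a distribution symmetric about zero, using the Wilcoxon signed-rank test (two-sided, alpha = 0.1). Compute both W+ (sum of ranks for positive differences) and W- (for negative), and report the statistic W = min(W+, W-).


Step 1: Drop any zero differences (none here) and take |d_i|.
|d| = [2, 1, 2, 6, 7, 5]
Step 2: Midrank |d_i| (ties get averaged ranks).
ranks: |2|->2.5, |1|->1, |2|->2.5, |6|->5, |7|->6, |5|->4
Step 3: Attach original signs; sum ranks with positive sign and with negative sign.
W+ = 1 + 2.5 + 5 = 8.5
W- = 2.5 + 6 + 4 = 12.5
(Check: W+ + W- = 21 should equal n(n+1)/2 = 21.)
Step 4: Test statistic W = min(W+, W-) = 8.5.
Step 5: Ties in |d|, so use the tie-corrected normal approximation.
        E[W] = n(n+1)/4 = 6*7/4 = 10.5.
        Tie groups: |d|=2 (t=2); sum(t^3 - t) = 6.
        Var[W] = n(n+1)(2n+1)/24 - sum(t^3-t)/48 = 546/24 - 6/48 = 22.625.
        z = (W - E[W]) / sqrt(Var[W]) = (8.5 - 10.5) / 4.7566 = -0.4205.
        Two-sided p = 2*Phi(z) = 0.674142.
Step 6: alpha = 0.1. fail to reject H0.

W+ = 8.5, W- = 12.5, W = min = 8.5, p = 0.674142, fail to reject H0.


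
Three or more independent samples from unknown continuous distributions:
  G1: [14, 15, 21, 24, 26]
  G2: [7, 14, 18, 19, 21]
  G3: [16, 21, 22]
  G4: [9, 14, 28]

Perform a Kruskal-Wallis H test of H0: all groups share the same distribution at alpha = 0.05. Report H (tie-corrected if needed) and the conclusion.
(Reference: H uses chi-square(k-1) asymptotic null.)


Step 1: Combine all N = 16 observations and assign midranks.
sorted (value, group, rank): (7,G2,1), (9,G4,2), (14,G1,4), (14,G2,4), (14,G4,4), (15,G1,6), (16,G3,7), (18,G2,8), (19,G2,9), (21,G1,11), (21,G2,11), (21,G3,11), (22,G3,13), (24,G1,14), (26,G1,15), (28,G4,16)
Step 2: Sum ranks within each group.
R_1 = 50 (n_1 = 5)
R_2 = 33 (n_2 = 5)
R_3 = 31 (n_3 = 3)
R_4 = 22 (n_4 = 3)
Step 3: H = 12/(N(N+1)) * sum(R_i^2/n_i) - 3(N+1)
     = 12/(16*17) * (50^2/5 + 33^2/5 + 31^2/3 + 22^2/3) - 3*17
     = 0.044118 * 1199.47 - 51
     = 1.917647.
Step 4: Ties present; correction factor C = 1 - 48/(16^3 - 16) = 0.988235. Corrected H = 1.917647 / 0.988235 = 1.940476.
Step 5: Under H0, H ~ chi^2(3); p-value = 0.584853.
Step 6: alpha = 0.05. fail to reject H0.

H = 1.9405, df = 3, p = 0.584853, fail to reject H0.


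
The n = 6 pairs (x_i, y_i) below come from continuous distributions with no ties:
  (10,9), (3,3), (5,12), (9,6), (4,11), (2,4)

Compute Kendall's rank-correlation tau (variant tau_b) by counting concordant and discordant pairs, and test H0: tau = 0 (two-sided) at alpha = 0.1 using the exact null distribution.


Step 1: Enumerate the 15 unordered pairs (i,j) with i<j and classify each by sign(x_j-x_i) * sign(y_j-y_i).
  (1,2):dx=-7,dy=-6->C; (1,3):dx=-5,dy=+3->D; (1,4):dx=-1,dy=-3->C; (1,5):dx=-6,dy=+2->D
  (1,6):dx=-8,dy=-5->C; (2,3):dx=+2,dy=+9->C; (2,4):dx=+6,dy=+3->C; (2,5):dx=+1,dy=+8->C
  (2,6):dx=-1,dy=+1->D; (3,4):dx=+4,dy=-6->D; (3,5):dx=-1,dy=-1->C; (3,6):dx=-3,dy=-8->C
  (4,5):dx=-5,dy=+5->D; (4,6):dx=-7,dy=-2->C; (5,6):dx=-2,dy=-7->C
Step 2: C = 10, D = 5, total pairs = 15.
Step 3: tau = (C - D)/(n(n-1)/2) = (10 - 5)/15 = 0.333333.
Step 4: Exact two-sided p-value (enumerate n! = 720 permutations of y under H0): p = 0.469444.
Step 5: alpha = 0.1. fail to reject H0.

tau_b = 0.3333 (C=10, D=5), p = 0.469444, fail to reject H0.


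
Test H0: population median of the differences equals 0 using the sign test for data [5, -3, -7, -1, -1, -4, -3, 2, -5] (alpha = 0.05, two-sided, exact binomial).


Step 1: Discard zero differences. Original n = 9; n_eff = number of nonzero differences = 9.
Nonzero differences (with sign): +5, -3, -7, -1, -1, -4, -3, +2, -5
Step 2: Count signs: positive = 2, negative = 7.
Step 3: Under H0: P(positive) = 0.5, so the number of positives S ~ Bin(9, 0.5).
Step 4: Two-sided exact p-value = sum of Bin(9,0.5) probabilities at or below the observed probability = 0.179688.
Step 5: alpha = 0.05. fail to reject H0.

n_eff = 9, pos = 2, neg = 7, p = 0.179688, fail to reject H0.


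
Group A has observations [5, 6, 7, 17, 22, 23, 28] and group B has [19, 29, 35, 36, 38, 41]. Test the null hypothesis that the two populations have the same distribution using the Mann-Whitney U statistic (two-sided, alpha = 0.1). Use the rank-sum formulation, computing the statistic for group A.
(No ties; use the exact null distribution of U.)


Step 1: Combine and sort all 13 observations; assign midranks.
sorted (value, group): (5,X), (6,X), (7,X), (17,X), (19,Y), (22,X), (23,X), (28,X), (29,Y), (35,Y), (36,Y), (38,Y), (41,Y)
ranks: 5->1, 6->2, 7->3, 17->4, 19->5, 22->6, 23->7, 28->8, 29->9, 35->10, 36->11, 38->12, 41->13
Step 2: Rank sum for X: R1 = 1 + 2 + 3 + 4 + 6 + 7 + 8 = 31.
Step 3: U_X = R1 - n1(n1+1)/2 = 31 - 7*8/2 = 31 - 28 = 3.
       U_Y = n1*n2 - U_X = 42 - 3 = 39.
Step 4: No ties, so the exact null distribution of U (based on enumerating the C(13,7) = 1716 equally likely rank assignments) gives the two-sided p-value.
Step 5: p-value = 0.008159; compare to alpha = 0.1. reject H0.

U_X = 3, p = 0.008159, reject H0 at alpha = 0.1.


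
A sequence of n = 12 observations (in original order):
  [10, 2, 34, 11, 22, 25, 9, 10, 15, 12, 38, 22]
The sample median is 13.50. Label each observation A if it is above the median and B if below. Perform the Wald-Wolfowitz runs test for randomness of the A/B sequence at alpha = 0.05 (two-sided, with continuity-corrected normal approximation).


Step 1: Compute median = 13.50; label A = above, B = below.
Labels in order: BBABAABBABAA  (n_A = 6, n_B = 6)
Step 2: Count runs R = 8.
Step 3: Under H0 (random ordering), E[R] = 2*n_A*n_B/(n_A+n_B) + 1 = 2*6*6/12 + 1 = 7.0000.
        Var[R] = 2*n_A*n_B*(2*n_A*n_B - n_A - n_B) / ((n_A+n_B)^2 * (n_A+n_B-1)) = 4320/1584 = 2.7273.
        SD[R] = 1.6514.
Step 4: Continuity-corrected z = (R - 0.5 - E[R]) / SD[R] = (8 - 0.5 - 7.0000) / 1.6514 = 0.3028.
Step 5: Two-sided p-value via normal approximation = 2*(1 - Phi(|z|)) = 0.762069.
Step 6: alpha = 0.05. fail to reject H0.

R = 8, z = 0.3028, p = 0.762069, fail to reject H0.


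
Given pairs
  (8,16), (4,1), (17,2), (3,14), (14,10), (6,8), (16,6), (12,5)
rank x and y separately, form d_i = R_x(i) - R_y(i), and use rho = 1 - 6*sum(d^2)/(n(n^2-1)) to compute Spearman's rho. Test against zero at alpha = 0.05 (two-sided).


Step 1: Rank x and y separately (midranks; no ties here).
rank(x): 8->4, 4->2, 17->8, 3->1, 14->6, 6->3, 16->7, 12->5
rank(y): 16->8, 1->1, 2->2, 14->7, 10->6, 8->5, 6->4, 5->3
Step 2: d_i = R_x(i) - R_y(i); compute d_i^2.
  (4-8)^2=16, (2-1)^2=1, (8-2)^2=36, (1-7)^2=36, (6-6)^2=0, (3-5)^2=4, (7-4)^2=9, (5-3)^2=4
sum(d^2) = 106.
Step 3: rho = 1 - 6*106 / (8*(8^2 - 1)) = 1 - 636/504 = -0.261905.
Step 4: Under H0, t = rho * sqrt((n-2)/(1-rho^2)) = -0.6647 ~ t(6).
Step 5: Two-sided p-value from the t-distribution with 6 df = 0.530923.
Step 6: alpha = 0.05. fail to reject H0.

rho = -0.2619, p = 0.530923, fail to reject H0 at alpha = 0.05.


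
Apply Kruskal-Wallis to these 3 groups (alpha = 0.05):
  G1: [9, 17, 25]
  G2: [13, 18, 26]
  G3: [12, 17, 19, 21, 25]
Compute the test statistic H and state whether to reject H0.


Step 1: Combine all N = 11 observations and assign midranks.
sorted (value, group, rank): (9,G1,1), (12,G3,2), (13,G2,3), (17,G1,4.5), (17,G3,4.5), (18,G2,6), (19,G3,7), (21,G3,8), (25,G1,9.5), (25,G3,9.5), (26,G2,11)
Step 2: Sum ranks within each group.
R_1 = 15 (n_1 = 3)
R_2 = 20 (n_2 = 3)
R_3 = 31 (n_3 = 5)
Step 3: H = 12/(N(N+1)) * sum(R_i^2/n_i) - 3(N+1)
     = 12/(11*12) * (15^2/3 + 20^2/3 + 31^2/5) - 3*12
     = 0.090909 * 400.533 - 36
     = 0.412121.
Step 4: Ties present; correction factor C = 1 - 12/(11^3 - 11) = 0.990909. Corrected H = 0.412121 / 0.990909 = 0.415902.
Step 5: Under H0, H ~ chi^2(2); p-value = 0.812247.
Step 6: alpha = 0.05. fail to reject H0.

H = 0.4159, df = 2, p = 0.812247, fail to reject H0.


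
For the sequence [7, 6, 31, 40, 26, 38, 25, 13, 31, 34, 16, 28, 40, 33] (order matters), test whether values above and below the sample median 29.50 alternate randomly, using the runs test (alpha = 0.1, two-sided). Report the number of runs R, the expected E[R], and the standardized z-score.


Step 1: Compute median = 29.50; label A = above, B = below.
Labels in order: BBAABABBAABBAA  (n_A = 7, n_B = 7)
Step 2: Count runs R = 8.
Step 3: Under H0 (random ordering), E[R] = 2*n_A*n_B/(n_A+n_B) + 1 = 2*7*7/14 + 1 = 8.0000.
        Var[R] = 2*n_A*n_B*(2*n_A*n_B - n_A - n_B) / ((n_A+n_B)^2 * (n_A+n_B-1)) = 8232/2548 = 3.2308.
        SD[R] = 1.7974.
Step 4: R = E[R], so z = 0 with no continuity correction.
Step 5: Two-sided p-value via normal approximation = 2*(1 - Phi(|z|)) = 1.000000.
Step 6: alpha = 0.1. fail to reject H0.

R = 8, z = 0.0000, p = 1.000000, fail to reject H0.


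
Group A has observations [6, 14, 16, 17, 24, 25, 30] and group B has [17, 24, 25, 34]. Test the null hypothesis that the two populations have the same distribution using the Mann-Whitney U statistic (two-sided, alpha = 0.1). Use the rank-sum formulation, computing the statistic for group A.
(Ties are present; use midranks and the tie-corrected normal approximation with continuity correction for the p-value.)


Step 1: Combine and sort all 11 observations; assign midranks.
sorted (value, group): (6,X), (14,X), (16,X), (17,X), (17,Y), (24,X), (24,Y), (25,X), (25,Y), (30,X), (34,Y)
ranks: 6->1, 14->2, 16->3, 17->4.5, 17->4.5, 24->6.5, 24->6.5, 25->8.5, 25->8.5, 30->10, 34->11
Step 2: Rank sum for X: R1 = 1 + 2 + 3 + 4.5 + 6.5 + 8.5 + 10 = 35.5.
Step 3: U_X = R1 - n1(n1+1)/2 = 35.5 - 7*8/2 = 35.5 - 28 = 7.5.
       U_Y = n1*n2 - U_X = 28 - 7.5 = 20.5.
Step 4: Ties are present, so use the tie-corrected normal approximation (with continuity correction) for the p-value.
Step 5: p-value = 0.253577; compare to alpha = 0.1. fail to reject H0.

U_X = 7.5, p = 0.253577, fail to reject H0 at alpha = 0.1.


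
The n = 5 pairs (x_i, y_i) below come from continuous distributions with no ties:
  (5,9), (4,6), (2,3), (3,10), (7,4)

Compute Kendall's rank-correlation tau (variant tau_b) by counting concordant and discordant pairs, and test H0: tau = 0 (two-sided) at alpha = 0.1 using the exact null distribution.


Step 1: Enumerate the 10 unordered pairs (i,j) with i<j and classify each by sign(x_j-x_i) * sign(y_j-y_i).
  (1,2):dx=-1,dy=-3->C; (1,3):dx=-3,dy=-6->C; (1,4):dx=-2,dy=+1->D; (1,5):dx=+2,dy=-5->D
  (2,3):dx=-2,dy=-3->C; (2,4):dx=-1,dy=+4->D; (2,5):dx=+3,dy=-2->D; (3,4):dx=+1,dy=+7->C
  (3,5):dx=+5,dy=+1->C; (4,5):dx=+4,dy=-6->D
Step 2: C = 5, D = 5, total pairs = 10.
Step 3: tau = (C - D)/(n(n-1)/2) = (5 - 5)/10 = 0.000000.
Step 4: Exact two-sided p-value (enumerate n! = 120 permutations of y under H0): p = 1.000000.
Step 5: alpha = 0.1. fail to reject H0.

tau_b = 0.0000 (C=5, D=5), p = 1.000000, fail to reject H0.


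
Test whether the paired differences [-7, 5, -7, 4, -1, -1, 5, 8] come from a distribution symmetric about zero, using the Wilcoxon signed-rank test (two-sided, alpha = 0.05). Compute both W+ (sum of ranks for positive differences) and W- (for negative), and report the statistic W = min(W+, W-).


Step 1: Drop any zero differences (none here) and take |d_i|.
|d| = [7, 5, 7, 4, 1, 1, 5, 8]
Step 2: Midrank |d_i| (ties get averaged ranks).
ranks: |7|->6.5, |5|->4.5, |7|->6.5, |4|->3, |1|->1.5, |1|->1.5, |5|->4.5, |8|->8
Step 3: Attach original signs; sum ranks with positive sign and with negative sign.
W+ = 4.5 + 3 + 4.5 + 8 = 20
W- = 6.5 + 6.5 + 1.5 + 1.5 = 16
(Check: W+ + W- = 36 should equal n(n+1)/2 = 36.)
Step 4: Test statistic W = min(W+, W-) = 16.
Step 5: Ties in |d|, so use the tie-corrected normal approximation.
        E[W] = n(n+1)/4 = 8*9/4 = 18.
        Tie groups: |d|=1 (t=2), |d|=5 (t=2), |d|=7 (t=2); sum(t^3 - t) = 18.
        Var[W] = n(n+1)(2n+1)/24 - sum(t^3-t)/48 = 1224/24 - 18/48 = 50.625.
        z = (W - E[W]) / sqrt(Var[W]) = (16 - 18) / 7.1151 = -0.2811.
        Two-sided p = 2*Phi(z) = 0.778640.
Step 6: alpha = 0.05. fail to reject H0.

W+ = 20, W- = 16, W = min = 16, p = 0.778640, fail to reject H0.


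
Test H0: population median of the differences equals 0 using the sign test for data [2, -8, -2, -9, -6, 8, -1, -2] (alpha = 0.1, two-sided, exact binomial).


Step 1: Discard zero differences. Original n = 8; n_eff = number of nonzero differences = 8.
Nonzero differences (with sign): +2, -8, -2, -9, -6, +8, -1, -2
Step 2: Count signs: positive = 2, negative = 6.
Step 3: Under H0: P(positive) = 0.5, so the number of positives S ~ Bin(8, 0.5).
Step 4: Two-sided exact p-value = sum of Bin(8,0.5) probabilities at or below the observed probability = 0.289062.
Step 5: alpha = 0.1. fail to reject H0.

n_eff = 8, pos = 2, neg = 6, p = 0.289062, fail to reject H0.


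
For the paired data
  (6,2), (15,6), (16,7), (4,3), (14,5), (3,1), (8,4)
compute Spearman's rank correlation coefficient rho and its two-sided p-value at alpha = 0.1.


Step 1: Rank x and y separately (midranks; no ties here).
rank(x): 6->3, 15->6, 16->7, 4->2, 14->5, 3->1, 8->4
rank(y): 2->2, 6->6, 7->7, 3->3, 5->5, 1->1, 4->4
Step 2: d_i = R_x(i) - R_y(i); compute d_i^2.
  (3-2)^2=1, (6-6)^2=0, (7-7)^2=0, (2-3)^2=1, (5-5)^2=0, (1-1)^2=0, (4-4)^2=0
sum(d^2) = 2.
Step 3: rho = 1 - 6*2 / (7*(7^2 - 1)) = 1 - 12/336 = 0.964286.
Step 4: Under H0, t = rho * sqrt((n-2)/(1-rho^2)) = 8.1408 ~ t(5).
Step 5: Two-sided p-value from the t-distribution with 5 df = 0.000454.
Step 6: alpha = 0.1. reject H0.

rho = 0.9643, p = 0.000454, reject H0 at alpha = 0.1.


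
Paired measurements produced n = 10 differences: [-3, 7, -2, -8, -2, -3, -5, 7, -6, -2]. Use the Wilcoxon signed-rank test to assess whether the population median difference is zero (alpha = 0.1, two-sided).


Step 1: Drop any zero differences (none here) and take |d_i|.
|d| = [3, 7, 2, 8, 2, 3, 5, 7, 6, 2]
Step 2: Midrank |d_i| (ties get averaged ranks).
ranks: |3|->4.5, |7|->8.5, |2|->2, |8|->10, |2|->2, |3|->4.5, |5|->6, |7|->8.5, |6|->7, |2|->2
Step 3: Attach original signs; sum ranks with positive sign and with negative sign.
W+ = 8.5 + 8.5 = 17
W- = 4.5 + 2 + 10 + 2 + 4.5 + 6 + 7 + 2 = 38
(Check: W+ + W- = 55 should equal n(n+1)/2 = 55.)
Step 4: Test statistic W = min(W+, W-) = 17.
Step 5: Ties in |d|, so use the tie-corrected normal approximation.
        E[W] = n(n+1)/4 = 10*11/4 = 27.5.
        Tie groups: |d|=2 (t=3), |d|=3 (t=2), |d|=7 (t=2); sum(t^3 - t) = 36.
        Var[W] = n(n+1)(2n+1)/24 - sum(t^3-t)/48 = 2310/24 - 36/48 = 95.5.
        z = (W - E[W]) / sqrt(Var[W]) = (17 - 27.5) / 9.7724 = -1.0745.
        Two-sided p = 2*Phi(z) = 0.282619.
Step 6: alpha = 0.1. fail to reject H0.

W+ = 17, W- = 38, W = min = 17, p = 0.282619, fail to reject H0.


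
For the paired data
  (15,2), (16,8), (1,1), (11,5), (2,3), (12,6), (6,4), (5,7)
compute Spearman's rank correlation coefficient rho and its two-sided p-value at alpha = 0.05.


Step 1: Rank x and y separately (midranks; no ties here).
rank(x): 15->7, 16->8, 1->1, 11->5, 2->2, 12->6, 6->4, 5->3
rank(y): 2->2, 8->8, 1->1, 5->5, 3->3, 6->6, 4->4, 7->7
Step 2: d_i = R_x(i) - R_y(i); compute d_i^2.
  (7-2)^2=25, (8-8)^2=0, (1-1)^2=0, (5-5)^2=0, (2-3)^2=1, (6-6)^2=0, (4-4)^2=0, (3-7)^2=16
sum(d^2) = 42.
Step 3: rho = 1 - 6*42 / (8*(8^2 - 1)) = 1 - 252/504 = 0.500000.
Step 4: Under H0, t = rho * sqrt((n-2)/(1-rho^2)) = 1.4142 ~ t(6).
Step 5: Two-sided p-value from the t-distribution with 6 df = 0.207031.
Step 6: alpha = 0.05. fail to reject H0.

rho = 0.5000, p = 0.207031, fail to reject H0 at alpha = 0.05.


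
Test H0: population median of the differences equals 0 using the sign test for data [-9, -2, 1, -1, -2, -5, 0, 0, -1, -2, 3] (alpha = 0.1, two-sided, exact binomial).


Step 1: Discard zero differences. Original n = 11; n_eff = number of nonzero differences = 9.
Nonzero differences (with sign): -9, -2, +1, -1, -2, -5, -1, -2, +3
Step 2: Count signs: positive = 2, negative = 7.
Step 3: Under H0: P(positive) = 0.5, so the number of positives S ~ Bin(9, 0.5).
Step 4: Two-sided exact p-value = sum of Bin(9,0.5) probabilities at or below the observed probability = 0.179688.
Step 5: alpha = 0.1. fail to reject H0.

n_eff = 9, pos = 2, neg = 7, p = 0.179688, fail to reject H0.


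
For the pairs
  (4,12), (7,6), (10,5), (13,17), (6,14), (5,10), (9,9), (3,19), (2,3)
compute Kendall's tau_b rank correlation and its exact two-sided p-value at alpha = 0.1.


Step 1: Enumerate the 36 unordered pairs (i,j) with i<j and classify each by sign(x_j-x_i) * sign(y_j-y_i).
  (1,2):dx=+3,dy=-6->D; (1,3):dx=+6,dy=-7->D; (1,4):dx=+9,dy=+5->C; (1,5):dx=+2,dy=+2->C
  (1,6):dx=+1,dy=-2->D; (1,7):dx=+5,dy=-3->D; (1,8):dx=-1,dy=+7->D; (1,9):dx=-2,dy=-9->C
  (2,3):dx=+3,dy=-1->D; (2,4):dx=+6,dy=+11->C; (2,5):dx=-1,dy=+8->D; (2,6):dx=-2,dy=+4->D
  (2,7):dx=+2,dy=+3->C; (2,8):dx=-4,dy=+13->D; (2,9):dx=-5,dy=-3->C; (3,4):dx=+3,dy=+12->C
  (3,5):dx=-4,dy=+9->D; (3,6):dx=-5,dy=+5->D; (3,7):dx=-1,dy=+4->D; (3,8):dx=-7,dy=+14->D
  (3,9):dx=-8,dy=-2->C; (4,5):dx=-7,dy=-3->C; (4,6):dx=-8,dy=-7->C; (4,7):dx=-4,dy=-8->C
  (4,8):dx=-10,dy=+2->D; (4,9):dx=-11,dy=-14->C; (5,6):dx=-1,dy=-4->C; (5,7):dx=+3,dy=-5->D
  (5,8):dx=-3,dy=+5->D; (5,9):dx=-4,dy=-11->C; (6,7):dx=+4,dy=-1->D; (6,8):dx=-2,dy=+9->D
  (6,9):dx=-3,dy=-7->C; (7,8):dx=-6,dy=+10->D; (7,9):dx=-7,dy=-6->C; (8,9):dx=-1,dy=-16->C
Step 2: C = 17, D = 19, total pairs = 36.
Step 3: tau = (C - D)/(n(n-1)/2) = (17 - 19)/36 = -0.055556.
Step 4: Exact two-sided p-value (enumerate n! = 362880 permutations of y under H0): p = 0.919455.
Step 5: alpha = 0.1. fail to reject H0.

tau_b = -0.0556 (C=17, D=19), p = 0.919455, fail to reject H0.


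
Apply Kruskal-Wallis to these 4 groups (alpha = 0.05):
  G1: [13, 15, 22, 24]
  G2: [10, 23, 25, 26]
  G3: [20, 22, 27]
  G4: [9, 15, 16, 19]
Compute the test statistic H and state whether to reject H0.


Step 1: Combine all N = 15 observations and assign midranks.
sorted (value, group, rank): (9,G4,1), (10,G2,2), (13,G1,3), (15,G1,4.5), (15,G4,4.5), (16,G4,6), (19,G4,7), (20,G3,8), (22,G1,9.5), (22,G3,9.5), (23,G2,11), (24,G1,12), (25,G2,13), (26,G2,14), (27,G3,15)
Step 2: Sum ranks within each group.
R_1 = 29 (n_1 = 4)
R_2 = 40 (n_2 = 4)
R_3 = 32.5 (n_3 = 3)
R_4 = 18.5 (n_4 = 4)
Step 3: H = 12/(N(N+1)) * sum(R_i^2/n_i) - 3(N+1)
     = 12/(15*16) * (29^2/4 + 40^2/4 + 32.5^2/3 + 18.5^2/4) - 3*16
     = 0.050000 * 1047.9 - 48
     = 4.394792.
Step 4: Ties present; correction factor C = 1 - 12/(15^3 - 15) = 0.996429. Corrected H = 4.394792 / 0.996429 = 4.410544.
Step 5: Under H0, H ~ chi^2(3); p-value = 0.220410.
Step 6: alpha = 0.05. fail to reject H0.

H = 4.4105, df = 3, p = 0.220410, fail to reject H0.


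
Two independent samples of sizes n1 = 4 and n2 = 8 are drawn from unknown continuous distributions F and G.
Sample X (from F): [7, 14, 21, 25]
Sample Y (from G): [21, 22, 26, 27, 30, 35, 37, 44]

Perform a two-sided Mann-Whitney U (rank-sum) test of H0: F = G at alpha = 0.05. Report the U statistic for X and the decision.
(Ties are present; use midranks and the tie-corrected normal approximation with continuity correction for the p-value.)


Step 1: Combine and sort all 12 observations; assign midranks.
sorted (value, group): (7,X), (14,X), (21,X), (21,Y), (22,Y), (25,X), (26,Y), (27,Y), (30,Y), (35,Y), (37,Y), (44,Y)
ranks: 7->1, 14->2, 21->3.5, 21->3.5, 22->5, 25->6, 26->7, 27->8, 30->9, 35->10, 37->11, 44->12
Step 2: Rank sum for X: R1 = 1 + 2 + 3.5 + 6 = 12.5.
Step 3: U_X = R1 - n1(n1+1)/2 = 12.5 - 4*5/2 = 12.5 - 10 = 2.5.
       U_Y = n1*n2 - U_X = 32 - 2.5 = 29.5.
Step 4: Ties are present, so use the tie-corrected normal approximation (with continuity correction) for the p-value.
Step 5: p-value = 0.026980; compare to alpha = 0.05. reject H0.

U_X = 2.5, p = 0.026980, reject H0 at alpha = 0.05.


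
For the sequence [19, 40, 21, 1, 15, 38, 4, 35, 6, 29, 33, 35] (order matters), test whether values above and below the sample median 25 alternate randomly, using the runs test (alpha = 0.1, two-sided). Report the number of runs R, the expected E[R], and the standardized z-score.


Step 1: Compute median = 25; label A = above, B = below.
Labels in order: BABBBABABAAA  (n_A = 6, n_B = 6)
Step 2: Count runs R = 8.
Step 3: Under H0 (random ordering), E[R] = 2*n_A*n_B/(n_A+n_B) + 1 = 2*6*6/12 + 1 = 7.0000.
        Var[R] = 2*n_A*n_B*(2*n_A*n_B - n_A - n_B) / ((n_A+n_B)^2 * (n_A+n_B-1)) = 4320/1584 = 2.7273.
        SD[R] = 1.6514.
Step 4: Continuity-corrected z = (R - 0.5 - E[R]) / SD[R] = (8 - 0.5 - 7.0000) / 1.6514 = 0.3028.
Step 5: Two-sided p-value via normal approximation = 2*(1 - Phi(|z|)) = 0.762069.
Step 6: alpha = 0.1. fail to reject H0.

R = 8, z = 0.3028, p = 0.762069, fail to reject H0.


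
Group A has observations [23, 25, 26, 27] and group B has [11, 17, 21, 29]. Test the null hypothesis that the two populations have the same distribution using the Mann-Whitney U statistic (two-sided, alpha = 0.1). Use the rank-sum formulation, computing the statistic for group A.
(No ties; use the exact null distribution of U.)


Step 1: Combine and sort all 8 observations; assign midranks.
sorted (value, group): (11,Y), (17,Y), (21,Y), (23,X), (25,X), (26,X), (27,X), (29,Y)
ranks: 11->1, 17->2, 21->3, 23->4, 25->5, 26->6, 27->7, 29->8
Step 2: Rank sum for X: R1 = 4 + 5 + 6 + 7 = 22.
Step 3: U_X = R1 - n1(n1+1)/2 = 22 - 4*5/2 = 22 - 10 = 12.
       U_Y = n1*n2 - U_X = 16 - 12 = 4.
Step 4: No ties, so the exact null distribution of U (based on enumerating the C(8,4) = 70 equally likely rank assignments) gives the two-sided p-value.
Step 5: p-value = 0.342857; compare to alpha = 0.1. fail to reject H0.

U_X = 12, p = 0.342857, fail to reject H0 at alpha = 0.1.


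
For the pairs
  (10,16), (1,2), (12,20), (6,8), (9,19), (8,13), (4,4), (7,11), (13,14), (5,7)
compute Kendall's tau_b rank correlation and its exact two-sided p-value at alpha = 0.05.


Step 1: Enumerate the 45 unordered pairs (i,j) with i<j and classify each by sign(x_j-x_i) * sign(y_j-y_i).
  (1,2):dx=-9,dy=-14->C; (1,3):dx=+2,dy=+4->C; (1,4):dx=-4,dy=-8->C; (1,5):dx=-1,dy=+3->D
  (1,6):dx=-2,dy=-3->C; (1,7):dx=-6,dy=-12->C; (1,8):dx=-3,dy=-5->C; (1,9):dx=+3,dy=-2->D
  (1,10):dx=-5,dy=-9->C; (2,3):dx=+11,dy=+18->C; (2,4):dx=+5,dy=+6->C; (2,5):dx=+8,dy=+17->C
  (2,6):dx=+7,dy=+11->C; (2,7):dx=+3,dy=+2->C; (2,8):dx=+6,dy=+9->C; (2,9):dx=+12,dy=+12->C
  (2,10):dx=+4,dy=+5->C; (3,4):dx=-6,dy=-12->C; (3,5):dx=-3,dy=-1->C; (3,6):dx=-4,dy=-7->C
  (3,7):dx=-8,dy=-16->C; (3,8):dx=-5,dy=-9->C; (3,9):dx=+1,dy=-6->D; (3,10):dx=-7,dy=-13->C
  (4,5):dx=+3,dy=+11->C; (4,6):dx=+2,dy=+5->C; (4,7):dx=-2,dy=-4->C; (4,8):dx=+1,dy=+3->C
  (4,9):dx=+7,dy=+6->C; (4,10):dx=-1,dy=-1->C; (5,6):dx=-1,dy=-6->C; (5,7):dx=-5,dy=-15->C
  (5,8):dx=-2,dy=-8->C; (5,9):dx=+4,dy=-5->D; (5,10):dx=-4,dy=-12->C; (6,7):dx=-4,dy=-9->C
  (6,8):dx=-1,dy=-2->C; (6,9):dx=+5,dy=+1->C; (6,10):dx=-3,dy=-6->C; (7,8):dx=+3,dy=+7->C
  (7,9):dx=+9,dy=+10->C; (7,10):dx=+1,dy=+3->C; (8,9):dx=+6,dy=+3->C; (8,10):dx=-2,dy=-4->C
  (9,10):dx=-8,dy=-7->C
Step 2: C = 41, D = 4, total pairs = 45.
Step 3: tau = (C - D)/(n(n-1)/2) = (41 - 4)/45 = 0.822222.
Step 4: Exact two-sided p-value (enumerate n! = 3628800 permutations of y under H0): p = 0.000358.
Step 5: alpha = 0.05. reject H0.

tau_b = 0.8222 (C=41, D=4), p = 0.000358, reject H0.


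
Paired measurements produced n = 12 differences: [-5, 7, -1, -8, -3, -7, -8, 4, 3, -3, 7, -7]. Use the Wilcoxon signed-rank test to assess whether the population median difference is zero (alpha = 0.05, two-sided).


Step 1: Drop any zero differences (none here) and take |d_i|.
|d| = [5, 7, 1, 8, 3, 7, 8, 4, 3, 3, 7, 7]
Step 2: Midrank |d_i| (ties get averaged ranks).
ranks: |5|->6, |7|->8.5, |1|->1, |8|->11.5, |3|->3, |7|->8.5, |8|->11.5, |4|->5, |3|->3, |3|->3, |7|->8.5, |7|->8.5
Step 3: Attach original signs; sum ranks with positive sign and with negative sign.
W+ = 8.5 + 5 + 3 + 8.5 = 25
W- = 6 + 1 + 11.5 + 3 + 8.5 + 11.5 + 3 + 8.5 = 53
(Check: W+ + W- = 78 should equal n(n+1)/2 = 78.)
Step 4: Test statistic W = min(W+, W-) = 25.
Step 5: Ties in |d|, so use the tie-corrected normal approximation.
        E[W] = n(n+1)/4 = 12*13/4 = 39.
        Tie groups: |d|=3 (t=3), |d|=7 (t=4), |d|=8 (t=2); sum(t^3 - t) = 90.
        Var[W] = n(n+1)(2n+1)/24 - sum(t^3-t)/48 = 3900/24 - 90/48 = 160.625.
        z = (W - E[W]) / sqrt(Var[W]) = (25 - 39) / 12.6738 = -1.1046.
        Two-sided p = 2*Phi(z) = 0.269315.
Step 6: alpha = 0.05. fail to reject H0.

W+ = 25, W- = 53, W = min = 25, p = 0.269315, fail to reject H0.


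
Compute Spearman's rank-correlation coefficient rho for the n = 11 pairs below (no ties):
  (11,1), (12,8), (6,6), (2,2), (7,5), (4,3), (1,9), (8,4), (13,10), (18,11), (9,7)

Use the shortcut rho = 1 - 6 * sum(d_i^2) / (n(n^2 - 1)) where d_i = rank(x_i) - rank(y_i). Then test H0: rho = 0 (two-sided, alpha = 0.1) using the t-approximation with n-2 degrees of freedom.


Step 1: Rank x and y separately (midranks; no ties here).
rank(x): 11->8, 12->9, 6->4, 2->2, 7->5, 4->3, 1->1, 8->6, 13->10, 18->11, 9->7
rank(y): 1->1, 8->8, 6->6, 2->2, 5->5, 3->3, 9->9, 4->4, 10->10, 11->11, 7->7
Step 2: d_i = R_x(i) - R_y(i); compute d_i^2.
  (8-1)^2=49, (9-8)^2=1, (4-6)^2=4, (2-2)^2=0, (5-5)^2=0, (3-3)^2=0, (1-9)^2=64, (6-4)^2=4, (10-10)^2=0, (11-11)^2=0, (7-7)^2=0
sum(d^2) = 122.
Step 3: rho = 1 - 6*122 / (11*(11^2 - 1)) = 1 - 732/1320 = 0.445455.
Step 4: Under H0, t = rho * sqrt((n-2)/(1-rho^2)) = 1.4926 ~ t(9).
Step 5: Two-sided p-value from the t-distribution with 9 df = 0.169733.
Step 6: alpha = 0.1. fail to reject H0.

rho = 0.4455, p = 0.169733, fail to reject H0 at alpha = 0.1.


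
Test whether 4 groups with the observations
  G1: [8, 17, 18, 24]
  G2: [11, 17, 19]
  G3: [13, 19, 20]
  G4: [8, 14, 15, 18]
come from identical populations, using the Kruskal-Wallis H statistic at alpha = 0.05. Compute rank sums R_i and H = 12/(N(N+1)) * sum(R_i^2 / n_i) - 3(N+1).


Step 1: Combine all N = 14 observations and assign midranks.
sorted (value, group, rank): (8,G1,1.5), (8,G4,1.5), (11,G2,3), (13,G3,4), (14,G4,5), (15,G4,6), (17,G1,7.5), (17,G2,7.5), (18,G1,9.5), (18,G4,9.5), (19,G2,11.5), (19,G3,11.5), (20,G3,13), (24,G1,14)
Step 2: Sum ranks within each group.
R_1 = 32.5 (n_1 = 4)
R_2 = 22 (n_2 = 3)
R_3 = 28.5 (n_3 = 3)
R_4 = 22 (n_4 = 4)
Step 3: H = 12/(N(N+1)) * sum(R_i^2/n_i) - 3(N+1)
     = 12/(14*15) * (32.5^2/4 + 22^2/3 + 28.5^2/3 + 22^2/4) - 3*15
     = 0.057143 * 817.146 - 45
     = 1.694048.
Step 4: Ties present; correction factor C = 1 - 24/(14^3 - 14) = 0.991209. Corrected H = 1.694048 / 0.991209 = 1.709072.
Step 5: Under H0, H ~ chi^2(3); p-value = 0.634919.
Step 6: alpha = 0.05. fail to reject H0.

H = 1.7091, df = 3, p = 0.634919, fail to reject H0.


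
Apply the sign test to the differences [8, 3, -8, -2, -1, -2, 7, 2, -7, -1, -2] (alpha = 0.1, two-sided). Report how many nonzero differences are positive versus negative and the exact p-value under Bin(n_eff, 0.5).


Step 1: Discard zero differences. Original n = 11; n_eff = number of nonzero differences = 11.
Nonzero differences (with sign): +8, +3, -8, -2, -1, -2, +7, +2, -7, -1, -2
Step 2: Count signs: positive = 4, negative = 7.
Step 3: Under H0: P(positive) = 0.5, so the number of positives S ~ Bin(11, 0.5).
Step 4: Two-sided exact p-value = sum of Bin(11,0.5) probabilities at or below the observed probability = 0.548828.
Step 5: alpha = 0.1. fail to reject H0.

n_eff = 11, pos = 4, neg = 7, p = 0.548828, fail to reject H0.


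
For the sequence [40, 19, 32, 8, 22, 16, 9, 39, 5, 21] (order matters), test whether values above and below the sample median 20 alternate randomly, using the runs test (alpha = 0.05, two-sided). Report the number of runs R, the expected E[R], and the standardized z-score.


Step 1: Compute median = 20; label A = above, B = below.
Labels in order: ABABABBABA  (n_A = 5, n_B = 5)
Step 2: Count runs R = 9.
Step 3: Under H0 (random ordering), E[R] = 2*n_A*n_B/(n_A+n_B) + 1 = 2*5*5/10 + 1 = 6.0000.
        Var[R] = 2*n_A*n_B*(2*n_A*n_B - n_A - n_B) / ((n_A+n_B)^2 * (n_A+n_B-1)) = 2000/900 = 2.2222.
        SD[R] = 1.4907.
Step 4: Continuity-corrected z = (R - 0.5 - E[R]) / SD[R] = (9 - 0.5 - 6.0000) / 1.4907 = 1.6771.
Step 5: Two-sided p-value via normal approximation = 2*(1 - Phi(|z|)) = 0.093533.
Step 6: alpha = 0.05. fail to reject H0.

R = 9, z = 1.6771, p = 0.093533, fail to reject H0.


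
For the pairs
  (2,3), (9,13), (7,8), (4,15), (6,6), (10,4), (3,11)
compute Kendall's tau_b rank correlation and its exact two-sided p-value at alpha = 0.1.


Step 1: Enumerate the 21 unordered pairs (i,j) with i<j and classify each by sign(x_j-x_i) * sign(y_j-y_i).
  (1,2):dx=+7,dy=+10->C; (1,3):dx=+5,dy=+5->C; (1,4):dx=+2,dy=+12->C; (1,5):dx=+4,dy=+3->C
  (1,6):dx=+8,dy=+1->C; (1,7):dx=+1,dy=+8->C; (2,3):dx=-2,dy=-5->C; (2,4):dx=-5,dy=+2->D
  (2,5):dx=-3,dy=-7->C; (2,6):dx=+1,dy=-9->D; (2,7):dx=-6,dy=-2->C; (3,4):dx=-3,dy=+7->D
  (3,5):dx=-1,dy=-2->C; (3,6):dx=+3,dy=-4->D; (3,7):dx=-4,dy=+3->D; (4,5):dx=+2,dy=-9->D
  (4,6):dx=+6,dy=-11->D; (4,7):dx=-1,dy=-4->C; (5,6):dx=+4,dy=-2->D; (5,7):dx=-3,dy=+5->D
  (6,7):dx=-7,dy=+7->D
Step 2: C = 11, D = 10, total pairs = 21.
Step 3: tau = (C - D)/(n(n-1)/2) = (11 - 10)/21 = 0.047619.
Step 4: Exact two-sided p-value (enumerate n! = 5040 permutations of y under H0): p = 1.000000.
Step 5: alpha = 0.1. fail to reject H0.

tau_b = 0.0476 (C=11, D=10), p = 1.000000, fail to reject H0.


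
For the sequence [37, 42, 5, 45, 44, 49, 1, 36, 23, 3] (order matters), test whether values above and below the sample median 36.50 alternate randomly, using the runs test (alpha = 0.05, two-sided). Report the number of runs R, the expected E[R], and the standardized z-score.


Step 1: Compute median = 36.50; label A = above, B = below.
Labels in order: AABAAABBBB  (n_A = 5, n_B = 5)
Step 2: Count runs R = 4.
Step 3: Under H0 (random ordering), E[R] = 2*n_A*n_B/(n_A+n_B) + 1 = 2*5*5/10 + 1 = 6.0000.
        Var[R] = 2*n_A*n_B*(2*n_A*n_B - n_A - n_B) / ((n_A+n_B)^2 * (n_A+n_B-1)) = 2000/900 = 2.2222.
        SD[R] = 1.4907.
Step 4: Continuity-corrected z = (R + 0.5 - E[R]) / SD[R] = (4 + 0.5 - 6.0000) / 1.4907 = -1.0062.
Step 5: Two-sided p-value via normal approximation = 2*(1 - Phi(|z|)) = 0.314305.
Step 6: alpha = 0.05. fail to reject H0.

R = 4, z = -1.0062, p = 0.314305, fail to reject H0.


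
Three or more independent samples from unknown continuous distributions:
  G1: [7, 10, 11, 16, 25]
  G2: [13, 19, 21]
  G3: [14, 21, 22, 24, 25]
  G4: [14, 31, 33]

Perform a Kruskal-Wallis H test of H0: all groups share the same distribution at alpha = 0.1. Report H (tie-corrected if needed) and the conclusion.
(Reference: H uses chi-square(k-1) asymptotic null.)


Step 1: Combine all N = 16 observations and assign midranks.
sorted (value, group, rank): (7,G1,1), (10,G1,2), (11,G1,3), (13,G2,4), (14,G3,5.5), (14,G4,5.5), (16,G1,7), (19,G2,8), (21,G2,9.5), (21,G3,9.5), (22,G3,11), (24,G3,12), (25,G1,13.5), (25,G3,13.5), (31,G4,15), (33,G4,16)
Step 2: Sum ranks within each group.
R_1 = 26.5 (n_1 = 5)
R_2 = 21.5 (n_2 = 3)
R_3 = 51.5 (n_3 = 5)
R_4 = 36.5 (n_4 = 3)
Step 3: H = 12/(N(N+1)) * sum(R_i^2/n_i) - 3(N+1)
     = 12/(16*17) * (26.5^2/5 + 21.5^2/3 + 51.5^2/5 + 36.5^2/3) - 3*17
     = 0.044118 * 1269.07 - 51
     = 4.988235.
Step 4: Ties present; correction factor C = 1 - 18/(16^3 - 16) = 0.995588. Corrected H = 4.988235 / 0.995588 = 5.010340.
Step 5: Under H0, H ~ chi^2(3); p-value = 0.171042.
Step 6: alpha = 0.1. fail to reject H0.

H = 5.0103, df = 3, p = 0.171042, fail to reject H0.


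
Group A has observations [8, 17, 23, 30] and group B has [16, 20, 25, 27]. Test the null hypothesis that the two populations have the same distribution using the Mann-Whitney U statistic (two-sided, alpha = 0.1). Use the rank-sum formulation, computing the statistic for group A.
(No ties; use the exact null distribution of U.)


Step 1: Combine and sort all 8 observations; assign midranks.
sorted (value, group): (8,X), (16,Y), (17,X), (20,Y), (23,X), (25,Y), (27,Y), (30,X)
ranks: 8->1, 16->2, 17->3, 20->4, 23->5, 25->6, 27->7, 30->8
Step 2: Rank sum for X: R1 = 1 + 3 + 5 + 8 = 17.
Step 3: U_X = R1 - n1(n1+1)/2 = 17 - 4*5/2 = 17 - 10 = 7.
       U_Y = n1*n2 - U_X = 16 - 7 = 9.
Step 4: No ties, so the exact null distribution of U (based on enumerating the C(8,4) = 70 equally likely rank assignments) gives the two-sided p-value.
Step 5: p-value = 0.885714; compare to alpha = 0.1. fail to reject H0.

U_X = 7, p = 0.885714, fail to reject H0 at alpha = 0.1.


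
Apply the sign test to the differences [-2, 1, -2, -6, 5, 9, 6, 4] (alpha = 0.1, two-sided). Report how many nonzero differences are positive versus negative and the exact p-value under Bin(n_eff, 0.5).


Step 1: Discard zero differences. Original n = 8; n_eff = number of nonzero differences = 8.
Nonzero differences (with sign): -2, +1, -2, -6, +5, +9, +6, +4
Step 2: Count signs: positive = 5, negative = 3.
Step 3: Under H0: P(positive) = 0.5, so the number of positives S ~ Bin(8, 0.5).
Step 4: Two-sided exact p-value = sum of Bin(8,0.5) probabilities at or below the observed probability = 0.726562.
Step 5: alpha = 0.1. fail to reject H0.

n_eff = 8, pos = 5, neg = 3, p = 0.726562, fail to reject H0.
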